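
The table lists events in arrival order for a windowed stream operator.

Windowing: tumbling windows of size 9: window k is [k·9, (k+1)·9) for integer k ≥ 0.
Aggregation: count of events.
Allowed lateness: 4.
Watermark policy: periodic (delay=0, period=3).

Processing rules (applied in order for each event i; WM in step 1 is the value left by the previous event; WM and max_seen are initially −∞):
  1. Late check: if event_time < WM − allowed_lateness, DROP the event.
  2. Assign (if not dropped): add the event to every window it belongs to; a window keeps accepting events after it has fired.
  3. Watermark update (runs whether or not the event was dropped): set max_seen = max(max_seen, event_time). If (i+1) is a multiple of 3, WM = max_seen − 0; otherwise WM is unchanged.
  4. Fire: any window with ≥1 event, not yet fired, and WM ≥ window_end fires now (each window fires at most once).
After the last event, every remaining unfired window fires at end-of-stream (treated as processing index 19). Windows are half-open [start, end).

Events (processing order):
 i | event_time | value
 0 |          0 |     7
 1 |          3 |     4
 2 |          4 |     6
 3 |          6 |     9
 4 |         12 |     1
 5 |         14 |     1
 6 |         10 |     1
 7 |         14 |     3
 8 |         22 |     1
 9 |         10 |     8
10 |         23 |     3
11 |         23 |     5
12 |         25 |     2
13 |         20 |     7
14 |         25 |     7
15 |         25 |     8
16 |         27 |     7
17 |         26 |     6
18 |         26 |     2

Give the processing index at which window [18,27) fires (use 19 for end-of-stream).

17

i=0 t=0 v=7: → [0,9); WM=−∞
i=1 t=3 v=4: → [0,9); WM=−∞
i=2 t=4 v=6: → [0,9); WM=4
i=3 t=6 v=9: → [0,9); WM=4
i=4 t=12 v=1: → [9,18); WM=4
i=5 t=14 v=1: → [9,18); WM=14; [0,9) fires=4
i=6 t=10 v=1: → [9,18); WM=14
i=7 t=14 v=3: → [9,18); WM=14
i=8 t=22 v=1: → [18,27); WM=22; [9,18) fires=4
i=9 t=10 v=8: DROP (t<22-4); WM=22
i=10 t=23 v=3: → [18,27); WM=22
i=11 t=23 v=5: → [18,27); WM=23
i=12 t=25 v=2: → [18,27); WM=23
i=13 t=20 v=7: → [18,27); WM=23
i=14 t=25 v=7: → [18,27); WM=25
i=15 t=25 v=8: → [18,27); WM=25
i=16 t=27 v=7: → [27,36); WM=25
i=17 t=26 v=6: → [18,27); WM=27; [18,27) fires=8
i=18 t=26 v=2: → [18,27); WM=27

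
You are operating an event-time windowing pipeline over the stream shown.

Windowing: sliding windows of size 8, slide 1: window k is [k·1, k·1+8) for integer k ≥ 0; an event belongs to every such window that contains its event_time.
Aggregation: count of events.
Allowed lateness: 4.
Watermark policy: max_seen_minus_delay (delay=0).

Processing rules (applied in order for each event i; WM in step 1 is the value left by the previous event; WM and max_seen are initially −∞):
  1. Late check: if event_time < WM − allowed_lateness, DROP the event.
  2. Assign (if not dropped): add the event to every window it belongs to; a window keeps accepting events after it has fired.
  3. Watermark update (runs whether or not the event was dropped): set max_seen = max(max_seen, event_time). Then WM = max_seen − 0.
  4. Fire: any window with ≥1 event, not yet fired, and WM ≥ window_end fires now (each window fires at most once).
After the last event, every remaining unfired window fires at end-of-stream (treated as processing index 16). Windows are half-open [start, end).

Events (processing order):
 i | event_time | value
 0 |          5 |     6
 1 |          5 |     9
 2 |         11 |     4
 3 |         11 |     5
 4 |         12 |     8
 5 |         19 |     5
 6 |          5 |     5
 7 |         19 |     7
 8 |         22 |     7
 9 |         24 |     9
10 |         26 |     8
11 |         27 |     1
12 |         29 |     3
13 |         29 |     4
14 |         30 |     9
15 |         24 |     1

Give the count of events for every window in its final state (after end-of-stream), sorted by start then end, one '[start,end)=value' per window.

[0,8)=2 [1,9)=2 [2,10)=2 [3,11)=2 [4,12)=4 [5,13)=5 [6,14)=3 [7,15)=3 [8,16)=3 [9,17)=3 [10,18)=3 [11,19)=3 [12,20)=3 [13,21)=2 [14,22)=2 [15,23)=3 [16,24)=3 [17,25)=4 [18,26)=4 [19,27)=5 [20,28)=4 [21,29)=4 [22,30)=6 [23,31)=6 [24,32)=6 [25,33)=5 [26,34)=5 [27,35)=4 [28,36)=3 [29,37)=3 [30,38)=1

i=0 t=5 v=6: → [5,13),[4,12),[3,11),[2,10),[1,9),[0,8); WM=5
i=1 t=5 v=9: → [5,13),[4,12),[3,11),[2,10),[1,9),[0,8); WM=5
i=2 t=11 v=4: → [11,19),[10,18),[9,17),[8,16),[7,15),[6,14),[5,13),[4,12); WM=11; [0,8) fires=2 [1,9) fires=2 [2,10) fires=2 [3,11) fires=2
i=3 t=11 v=5: → [11,19),[10,18),[9,17),[8,16),[7,15),[6,14),[5,13),[4,12); WM=11
i=4 t=12 v=8: → [12,20),[11,19),[10,18),[9,17),[8,16),[7,15),[6,14),[5,13); WM=12; [4,12) fires=4
i=5 t=19 v=5: → [19,27),[18,26),[17,25),[16,24),[15,23),[14,22),[13,21),[12,20); WM=19; [5,13) fires=5 [6,14) fires=3 [7,15) fires=3 [8,16) fires=3 [9,17) fires=3 [10,18) fires=3 [11,19) fires=3
i=6 t=5 v=5: DROP (t<19-4); WM=19
i=7 t=19 v=7: → [19,27),[18,26),[17,25),[16,24),[15,23),[14,22),[13,21),[12,20); WM=19
i=8 t=22 v=7: → [22,30),[21,29),[20,28),[19,27),[18,26),[17,25),[16,24),[15,23); WM=22; [12,20) fires=3 [13,21) fires=2 [14,22) fires=2
i=9 t=24 v=9: → [24,32),[23,31),[22,30),[21,29),[20,28),[19,27),[18,26),[17,25); WM=24; [15,23) fires=3 [16,24) fires=3
i=10 t=26 v=8: → [26,34),[25,33),[24,32),[23,31),[22,30),[21,29),[20,28),[19,27); WM=26; [17,25) fires=4 [18,26) fires=4
i=11 t=27 v=1: → [27,35),[26,34),[25,33),[24,32),[23,31),[22,30),[21,29),[20,28); WM=27; [19,27) fires=5
i=12 t=29 v=3: → [29,37),[28,36),[27,35),[26,34),[25,33),[24,32),[23,31),[22,30); WM=29; [20,28) fires=4 [21,29) fires=4
i=13 t=29 v=4: → [29,37),[28,36),[27,35),[26,34),[25,33),[24,32),[23,31),[22,30); WM=29
i=14 t=30 v=9: → [30,38),[29,37),[28,36),[27,35),[26,34),[25,33),[24,32),[23,31); WM=30; [22,30) fires=6
i=15 t=24 v=1: DROP (t<30-4); WM=30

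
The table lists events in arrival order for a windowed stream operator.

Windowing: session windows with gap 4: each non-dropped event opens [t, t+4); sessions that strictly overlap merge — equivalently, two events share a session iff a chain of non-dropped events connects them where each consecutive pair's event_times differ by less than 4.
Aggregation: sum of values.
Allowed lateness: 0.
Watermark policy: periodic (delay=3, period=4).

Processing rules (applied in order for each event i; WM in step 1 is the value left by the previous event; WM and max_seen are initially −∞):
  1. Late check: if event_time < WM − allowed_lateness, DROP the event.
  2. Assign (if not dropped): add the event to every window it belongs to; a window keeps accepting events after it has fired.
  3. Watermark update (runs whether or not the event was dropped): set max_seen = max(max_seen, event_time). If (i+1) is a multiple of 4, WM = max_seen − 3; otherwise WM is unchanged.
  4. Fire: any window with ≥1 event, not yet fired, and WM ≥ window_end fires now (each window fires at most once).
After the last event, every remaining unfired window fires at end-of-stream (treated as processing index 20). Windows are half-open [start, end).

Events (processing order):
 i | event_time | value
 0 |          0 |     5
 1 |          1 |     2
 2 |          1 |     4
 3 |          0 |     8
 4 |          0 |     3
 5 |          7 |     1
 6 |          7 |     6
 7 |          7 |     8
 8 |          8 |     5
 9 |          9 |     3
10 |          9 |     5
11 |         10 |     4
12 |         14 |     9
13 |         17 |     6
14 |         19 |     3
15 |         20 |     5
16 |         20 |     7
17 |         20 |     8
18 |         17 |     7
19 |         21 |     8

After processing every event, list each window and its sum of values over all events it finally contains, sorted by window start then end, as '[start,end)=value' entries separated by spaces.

[0,5)=22 [7,14)=32 [14,25)=53

i=0 t=0 v=5: → [0,4); WM=−∞
i=1 t=1 v=2: → [0,5); WM=−∞
i=2 t=1 v=4: → [0,5); WM=−∞
i=3 t=0 v=8: → [0,5); WM=-2
i=4 t=0 v=3: → [0,5); WM=-2
i=5 t=7 v=1: → [7,11); WM=-2
i=6 t=7 v=6: → [7,11); WM=-2
i=7 t=7 v=8: → [7,11); WM=4
i=8 t=8 v=5: → [7,12); WM=4
i=9 t=9 v=3: → [7,13); WM=4
i=10 t=9 v=5: → [7,13); WM=4
i=11 t=10 v=4: → [7,14); WM=7
i=12 t=14 v=9: → [14,18); WM=7
i=13 t=17 v=6: → [14,21); WM=7
i=14 t=19 v=3: → [14,23); WM=7
i=15 t=20 v=5: → [14,24); WM=17
i=16 t=20 v=7: → [14,24); WM=17
i=17 t=20 v=8: → [14,24); WM=17
i=18 t=17 v=7: → [14,24); WM=17
i=19 t=21 v=8: → [14,25); WM=18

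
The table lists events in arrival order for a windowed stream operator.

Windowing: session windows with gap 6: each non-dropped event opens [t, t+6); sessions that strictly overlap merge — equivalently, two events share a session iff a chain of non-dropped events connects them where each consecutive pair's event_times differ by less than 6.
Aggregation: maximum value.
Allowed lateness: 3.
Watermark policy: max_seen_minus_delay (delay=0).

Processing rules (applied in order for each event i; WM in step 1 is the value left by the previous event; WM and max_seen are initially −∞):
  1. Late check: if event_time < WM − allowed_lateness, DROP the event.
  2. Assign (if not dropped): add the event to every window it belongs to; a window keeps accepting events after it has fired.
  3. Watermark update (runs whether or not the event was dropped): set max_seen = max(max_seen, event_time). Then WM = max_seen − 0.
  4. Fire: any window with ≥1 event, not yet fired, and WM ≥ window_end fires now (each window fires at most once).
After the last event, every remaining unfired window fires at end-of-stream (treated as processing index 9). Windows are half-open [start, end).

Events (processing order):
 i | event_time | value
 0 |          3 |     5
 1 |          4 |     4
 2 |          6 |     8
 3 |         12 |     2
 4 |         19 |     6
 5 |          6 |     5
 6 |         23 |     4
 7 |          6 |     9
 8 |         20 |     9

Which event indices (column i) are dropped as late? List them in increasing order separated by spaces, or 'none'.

5 7

i=0 t=3 v=5: → [3,9); WM=3
i=1 t=4 v=4: → [3,10); WM=4
i=2 t=6 v=8: → [3,12); WM=6
i=3 t=12 v=2: → [12,18); WM=12
i=4 t=19 v=6: → [19,25); WM=19
i=5 t=6 v=5: DROP (t<19-3); WM=19
i=6 t=23 v=4: → [19,29); WM=23
i=7 t=6 v=9: DROP (t<23-3); WM=23
i=8 t=20 v=9: → [19,29); WM=23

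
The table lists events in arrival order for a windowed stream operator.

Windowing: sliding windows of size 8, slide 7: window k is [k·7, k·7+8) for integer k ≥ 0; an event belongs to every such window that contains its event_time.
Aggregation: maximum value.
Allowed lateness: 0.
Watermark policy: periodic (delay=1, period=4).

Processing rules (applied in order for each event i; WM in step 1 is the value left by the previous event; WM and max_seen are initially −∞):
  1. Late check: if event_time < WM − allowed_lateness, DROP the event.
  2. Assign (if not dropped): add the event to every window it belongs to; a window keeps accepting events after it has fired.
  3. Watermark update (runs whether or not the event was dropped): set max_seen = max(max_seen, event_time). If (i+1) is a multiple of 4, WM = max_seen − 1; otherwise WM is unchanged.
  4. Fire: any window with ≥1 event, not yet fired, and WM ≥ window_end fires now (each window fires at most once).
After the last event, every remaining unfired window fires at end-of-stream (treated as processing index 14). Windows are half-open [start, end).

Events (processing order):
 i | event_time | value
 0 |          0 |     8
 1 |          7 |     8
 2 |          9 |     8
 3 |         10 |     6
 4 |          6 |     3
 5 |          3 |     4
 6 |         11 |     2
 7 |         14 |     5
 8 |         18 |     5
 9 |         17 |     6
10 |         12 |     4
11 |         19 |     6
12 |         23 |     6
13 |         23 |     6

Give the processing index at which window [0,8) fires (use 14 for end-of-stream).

i=0 t=0 v=8: → [0,8); WM=−∞
i=1 t=7 v=8: → [7,15),[0,8); WM=−∞
i=2 t=9 v=8: → [7,15); WM=−∞
i=3 t=10 v=6: → [7,15); WM=9; [0,8) fires=8
i=4 t=6 v=3: DROP (t<9-0); WM=9
i=5 t=3 v=4: DROP (t<9-0); WM=9
i=6 t=11 v=2: → [7,15); WM=9
i=7 t=14 v=5: → [14,22),[7,15); WM=13
i=8 t=18 v=5: → [14,22); WM=13
i=9 t=17 v=6: → [14,22); WM=13
i=10 t=12 v=4: DROP (t<13-0); WM=13
i=11 t=19 v=6: → [14,22); WM=18; [7,15) fires=8
i=12 t=23 v=6: → [21,29); WM=18
i=13 t=23 v=6: → [21,29); WM=18

3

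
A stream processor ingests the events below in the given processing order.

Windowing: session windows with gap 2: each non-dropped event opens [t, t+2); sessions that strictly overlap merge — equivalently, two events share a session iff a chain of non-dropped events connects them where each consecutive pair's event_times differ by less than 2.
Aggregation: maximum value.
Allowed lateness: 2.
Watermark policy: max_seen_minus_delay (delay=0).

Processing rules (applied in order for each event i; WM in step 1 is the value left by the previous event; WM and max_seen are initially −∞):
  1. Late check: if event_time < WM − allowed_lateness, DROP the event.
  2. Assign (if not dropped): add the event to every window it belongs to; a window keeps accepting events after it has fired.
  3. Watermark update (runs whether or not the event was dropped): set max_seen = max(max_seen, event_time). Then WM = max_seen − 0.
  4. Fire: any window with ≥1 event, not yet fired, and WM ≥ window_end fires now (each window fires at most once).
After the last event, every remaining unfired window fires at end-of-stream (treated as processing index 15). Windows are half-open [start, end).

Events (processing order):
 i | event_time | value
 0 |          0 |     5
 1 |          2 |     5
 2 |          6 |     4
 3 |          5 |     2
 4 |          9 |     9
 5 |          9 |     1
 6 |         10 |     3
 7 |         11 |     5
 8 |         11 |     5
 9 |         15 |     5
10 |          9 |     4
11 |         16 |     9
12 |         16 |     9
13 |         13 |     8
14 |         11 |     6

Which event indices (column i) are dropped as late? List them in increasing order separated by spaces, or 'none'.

10 13 14

i=0 t=0 v=5: → [0,2); WM=0
i=1 t=2 v=5: → [2,4); WM=2
i=2 t=6 v=4: → [6,8); WM=6
i=3 t=5 v=2: → [5,8); WM=6
i=4 t=9 v=9: → [9,11); WM=9
i=5 t=9 v=1: → [9,11); WM=9
i=6 t=10 v=3: → [9,12); WM=10
i=7 t=11 v=5: → [9,13); WM=11
i=8 t=11 v=5: → [9,13); WM=11
i=9 t=15 v=5: → [15,17); WM=15
i=10 t=9 v=4: DROP (t<15-2); WM=15
i=11 t=16 v=9: → [15,18); WM=16
i=12 t=16 v=9: → [15,18); WM=16
i=13 t=13 v=8: DROP (t<16-2); WM=16
i=14 t=11 v=6: DROP (t<16-2); WM=16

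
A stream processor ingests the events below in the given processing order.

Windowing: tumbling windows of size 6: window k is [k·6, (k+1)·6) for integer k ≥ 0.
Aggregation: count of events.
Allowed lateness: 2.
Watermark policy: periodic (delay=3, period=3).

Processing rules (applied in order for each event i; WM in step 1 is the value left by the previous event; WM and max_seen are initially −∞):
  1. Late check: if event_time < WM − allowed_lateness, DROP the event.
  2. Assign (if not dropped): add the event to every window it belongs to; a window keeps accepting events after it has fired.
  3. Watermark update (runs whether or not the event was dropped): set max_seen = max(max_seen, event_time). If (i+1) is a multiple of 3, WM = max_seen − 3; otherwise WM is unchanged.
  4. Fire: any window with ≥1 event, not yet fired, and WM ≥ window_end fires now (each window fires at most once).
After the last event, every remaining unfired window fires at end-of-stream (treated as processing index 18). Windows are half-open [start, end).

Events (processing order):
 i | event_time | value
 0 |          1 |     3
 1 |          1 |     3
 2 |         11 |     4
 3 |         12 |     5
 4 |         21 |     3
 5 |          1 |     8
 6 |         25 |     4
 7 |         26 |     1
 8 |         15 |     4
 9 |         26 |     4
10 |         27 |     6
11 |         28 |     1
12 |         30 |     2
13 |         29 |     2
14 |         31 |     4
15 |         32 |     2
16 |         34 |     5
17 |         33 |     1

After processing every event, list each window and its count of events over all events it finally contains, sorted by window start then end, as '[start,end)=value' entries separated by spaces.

i=0 t=1 v=3: → [0,6); WM=−∞
i=1 t=1 v=3: → [0,6); WM=−∞
i=2 t=11 v=4: → [6,12); WM=8; [0,6) fires=2
i=3 t=12 v=5: → [12,18); WM=8
i=4 t=21 v=3: → [18,24); WM=8
i=5 t=1 v=8: DROP (t<8-2); WM=18; [6,12) fires=1 [12,18) fires=1
i=6 t=25 v=4: → [24,30); WM=18
i=7 t=26 v=1: → [24,30); WM=18
i=8 t=15 v=4: DROP (t<18-2); WM=23
i=9 t=26 v=4: → [24,30); WM=23
i=10 t=27 v=6: → [24,30); WM=23
i=11 t=28 v=1: → [24,30); WM=25; [18,24) fires=1
i=12 t=30 v=2: → [30,36); WM=25
i=13 t=29 v=2: → [24,30); WM=25
i=14 t=31 v=4: → [30,36); WM=28
i=15 t=32 v=2: → [30,36); WM=28
i=16 t=34 v=5: → [30,36); WM=28
i=17 t=33 v=1: → [30,36); WM=31; [24,30) fires=6

[0,6)=2 [6,12)=1 [12,18)=1 [18,24)=1 [24,30)=6 [30,36)=5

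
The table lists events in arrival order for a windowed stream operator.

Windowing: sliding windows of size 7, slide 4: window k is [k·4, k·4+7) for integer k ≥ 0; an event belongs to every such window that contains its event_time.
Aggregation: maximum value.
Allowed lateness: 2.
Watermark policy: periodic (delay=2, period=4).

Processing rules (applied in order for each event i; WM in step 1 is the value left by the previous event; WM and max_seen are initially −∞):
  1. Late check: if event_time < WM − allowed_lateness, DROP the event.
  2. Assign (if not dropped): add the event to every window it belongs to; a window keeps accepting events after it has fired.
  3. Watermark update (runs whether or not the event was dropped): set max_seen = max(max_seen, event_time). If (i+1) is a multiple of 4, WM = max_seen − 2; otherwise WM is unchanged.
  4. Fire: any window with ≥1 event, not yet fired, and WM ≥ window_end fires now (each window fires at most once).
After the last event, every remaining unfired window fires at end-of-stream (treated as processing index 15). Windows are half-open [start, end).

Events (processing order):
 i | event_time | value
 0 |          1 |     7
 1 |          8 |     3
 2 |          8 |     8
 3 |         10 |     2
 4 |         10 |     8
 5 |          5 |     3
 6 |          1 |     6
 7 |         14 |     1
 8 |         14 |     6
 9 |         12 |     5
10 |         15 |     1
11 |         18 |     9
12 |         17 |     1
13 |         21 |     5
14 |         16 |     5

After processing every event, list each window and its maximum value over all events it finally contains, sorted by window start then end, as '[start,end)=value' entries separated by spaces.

[0,7)=7 [4,11)=8 [8,15)=8 [12,19)=9 [16,23)=9 [20,27)=5

i=0 t=1 v=7: → [0,7); WM=−∞
i=1 t=8 v=3: → [8,15),[4,11); WM=−∞
i=2 t=8 v=8: → [8,15),[4,11); WM=−∞
i=3 t=10 v=2: → [8,15),[4,11); WM=8; [0,7) fires=7
i=4 t=10 v=8: → [8,15),[4,11); WM=8
i=5 t=5 v=3: DROP (t<8-2); WM=8
i=6 t=1 v=6: DROP (t<8-2); WM=8
i=7 t=14 v=1: → [12,19),[8,15); WM=12; [4,11) fires=8
i=8 t=14 v=6: → [12,19),[8,15); WM=12
i=9 t=12 v=5: → [12,19),[8,15); WM=12
i=10 t=15 v=1: → [12,19); WM=12
i=11 t=18 v=9: → [16,23),[12,19); WM=16; [8,15) fires=8
i=12 t=17 v=1: → [16,23),[12,19); WM=16
i=13 t=21 v=5: → [20,27),[16,23); WM=16
i=14 t=16 v=5: → [16,23),[12,19); WM=16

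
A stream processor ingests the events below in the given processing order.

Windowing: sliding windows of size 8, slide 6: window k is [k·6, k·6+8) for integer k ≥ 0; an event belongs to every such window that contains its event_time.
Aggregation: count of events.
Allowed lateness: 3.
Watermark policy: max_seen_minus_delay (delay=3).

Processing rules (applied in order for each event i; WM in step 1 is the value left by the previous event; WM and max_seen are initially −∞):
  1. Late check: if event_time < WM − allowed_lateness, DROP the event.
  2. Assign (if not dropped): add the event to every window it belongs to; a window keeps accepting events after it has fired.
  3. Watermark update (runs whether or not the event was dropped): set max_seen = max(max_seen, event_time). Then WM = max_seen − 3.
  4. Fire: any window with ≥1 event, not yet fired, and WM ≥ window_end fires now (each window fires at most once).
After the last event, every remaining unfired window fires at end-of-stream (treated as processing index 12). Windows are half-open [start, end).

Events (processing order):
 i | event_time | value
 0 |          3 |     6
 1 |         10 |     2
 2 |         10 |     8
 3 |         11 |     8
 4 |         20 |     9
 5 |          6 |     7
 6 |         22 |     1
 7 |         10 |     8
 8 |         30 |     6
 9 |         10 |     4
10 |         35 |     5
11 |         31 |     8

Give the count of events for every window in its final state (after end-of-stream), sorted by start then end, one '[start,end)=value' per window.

i=0 t=3 v=6: → [0,8); WM=0
i=1 t=10 v=2: → [6,14); WM=7
i=2 t=10 v=8: → [6,14); WM=7
i=3 t=11 v=8: → [6,14); WM=8; [0,8) fires=1
i=4 t=20 v=9: → [18,26); WM=17; [6,14) fires=3
i=5 t=6 v=7: DROP (t<17-3); WM=17
i=6 t=22 v=1: → [18,26); WM=19
i=7 t=10 v=8: DROP (t<19-3); WM=19
i=8 t=30 v=6: → [30,38),[24,32); WM=27; [18,26) fires=2
i=9 t=10 v=4: DROP (t<27-3); WM=27
i=10 t=35 v=5: → [30,38); WM=32; [24,32) fires=1
i=11 t=31 v=8: → [30,38),[24,32); WM=32

[0,8)=1 [6,14)=3 [18,26)=2 [24,32)=2 [30,38)=3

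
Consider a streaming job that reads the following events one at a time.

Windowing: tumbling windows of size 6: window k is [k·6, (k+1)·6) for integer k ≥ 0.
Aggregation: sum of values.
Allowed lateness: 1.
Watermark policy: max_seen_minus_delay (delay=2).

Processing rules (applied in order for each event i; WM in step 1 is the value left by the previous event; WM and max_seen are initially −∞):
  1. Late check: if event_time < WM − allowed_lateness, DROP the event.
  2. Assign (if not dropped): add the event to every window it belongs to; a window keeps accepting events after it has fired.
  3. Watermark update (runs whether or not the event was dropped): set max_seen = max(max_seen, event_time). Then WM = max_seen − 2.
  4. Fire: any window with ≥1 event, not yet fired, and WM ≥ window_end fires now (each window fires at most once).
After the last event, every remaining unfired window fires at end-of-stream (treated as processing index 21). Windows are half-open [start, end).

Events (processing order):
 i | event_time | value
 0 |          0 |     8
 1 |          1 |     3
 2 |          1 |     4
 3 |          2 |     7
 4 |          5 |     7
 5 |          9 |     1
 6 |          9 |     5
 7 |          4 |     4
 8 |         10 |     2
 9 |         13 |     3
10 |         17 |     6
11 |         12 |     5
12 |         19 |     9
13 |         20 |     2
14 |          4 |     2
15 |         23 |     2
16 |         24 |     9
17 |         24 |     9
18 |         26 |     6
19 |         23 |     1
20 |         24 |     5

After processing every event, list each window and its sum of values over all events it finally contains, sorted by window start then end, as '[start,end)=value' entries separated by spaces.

[0,6)=29 [6,12)=8 [12,18)=9 [18,24)=14 [24,30)=29

i=0 t=0 v=8: → [0,6); WM=-2
i=1 t=1 v=3: → [0,6); WM=-1
i=2 t=1 v=4: → [0,6); WM=-1
i=3 t=2 v=7: → [0,6); WM=0
i=4 t=5 v=7: → [0,6); WM=3
i=5 t=9 v=1: → [6,12); WM=7; [0,6) fires=29
i=6 t=9 v=5: → [6,12); WM=7
i=7 t=4 v=4: DROP (t<7-1); WM=7
i=8 t=10 v=2: → [6,12); WM=8
i=9 t=13 v=3: → [12,18); WM=11
i=10 t=17 v=6: → [12,18); WM=15; [6,12) fires=8
i=11 t=12 v=5: DROP (t<15-1); WM=15
i=12 t=19 v=9: → [18,24); WM=17
i=13 t=20 v=2: → [18,24); WM=18; [12,18) fires=9
i=14 t=4 v=2: DROP (t<18-1); WM=18
i=15 t=23 v=2: → [18,24); WM=21
i=16 t=24 v=9: → [24,30); WM=22
i=17 t=24 v=9: → [24,30); WM=22
i=18 t=26 v=6: → [24,30); WM=24; [18,24) fires=13
i=19 t=23 v=1: → [18,24); WM=24
i=20 t=24 v=5: → [24,30); WM=24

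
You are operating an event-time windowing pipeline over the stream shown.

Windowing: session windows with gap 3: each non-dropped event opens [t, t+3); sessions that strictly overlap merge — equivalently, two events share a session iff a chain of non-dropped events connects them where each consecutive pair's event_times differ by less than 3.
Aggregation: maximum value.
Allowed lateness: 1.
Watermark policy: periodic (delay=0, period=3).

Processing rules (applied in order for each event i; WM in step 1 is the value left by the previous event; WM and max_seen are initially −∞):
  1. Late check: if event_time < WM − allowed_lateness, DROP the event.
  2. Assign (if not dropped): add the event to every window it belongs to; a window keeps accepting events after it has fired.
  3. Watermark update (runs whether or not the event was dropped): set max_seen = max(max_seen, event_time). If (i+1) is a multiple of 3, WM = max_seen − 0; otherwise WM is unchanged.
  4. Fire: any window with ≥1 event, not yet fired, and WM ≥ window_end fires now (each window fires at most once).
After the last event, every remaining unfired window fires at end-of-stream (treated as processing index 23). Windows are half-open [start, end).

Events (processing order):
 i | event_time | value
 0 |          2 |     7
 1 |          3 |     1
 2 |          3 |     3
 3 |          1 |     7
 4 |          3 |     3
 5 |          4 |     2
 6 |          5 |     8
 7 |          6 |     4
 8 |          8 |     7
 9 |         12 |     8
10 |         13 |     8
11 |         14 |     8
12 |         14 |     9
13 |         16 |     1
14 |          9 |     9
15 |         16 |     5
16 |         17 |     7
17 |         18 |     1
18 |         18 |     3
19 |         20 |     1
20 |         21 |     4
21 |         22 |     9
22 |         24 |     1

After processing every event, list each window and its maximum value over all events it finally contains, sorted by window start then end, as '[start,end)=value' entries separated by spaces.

[2,11)=8 [12,27)=9

i=0 t=2 v=7: → [2,5); WM=−∞
i=1 t=3 v=1: → [2,6); WM=−∞
i=2 t=3 v=3: → [2,6); WM=3
i=3 t=1 v=7: DROP (t<3-1); WM=3
i=4 t=3 v=3: → [2,6); WM=3
i=5 t=4 v=2: → [2,7); WM=4
i=6 t=5 v=8: → [2,8); WM=4
i=7 t=6 v=4: → [2,9); WM=4
i=8 t=8 v=7: → [2,11); WM=8
i=9 t=12 v=8: → [12,15); WM=8
i=10 t=13 v=8: → [12,16); WM=8
i=11 t=14 v=8: → [12,17); WM=14
i=12 t=14 v=9: → [12,17); WM=14
i=13 t=16 v=1: → [12,19); WM=14
i=14 t=9 v=9: DROP (t<14-1); WM=16
i=15 t=16 v=5: → [12,19); WM=16
i=16 t=17 v=7: → [12,20); WM=16
i=17 t=18 v=1: → [12,21); WM=18
i=18 t=18 v=3: → [12,21); WM=18
i=19 t=20 v=1: → [12,23); WM=18
i=20 t=21 v=4: → [12,24); WM=21
i=21 t=22 v=9: → [12,25); WM=21
i=22 t=24 v=1: → [12,27); WM=21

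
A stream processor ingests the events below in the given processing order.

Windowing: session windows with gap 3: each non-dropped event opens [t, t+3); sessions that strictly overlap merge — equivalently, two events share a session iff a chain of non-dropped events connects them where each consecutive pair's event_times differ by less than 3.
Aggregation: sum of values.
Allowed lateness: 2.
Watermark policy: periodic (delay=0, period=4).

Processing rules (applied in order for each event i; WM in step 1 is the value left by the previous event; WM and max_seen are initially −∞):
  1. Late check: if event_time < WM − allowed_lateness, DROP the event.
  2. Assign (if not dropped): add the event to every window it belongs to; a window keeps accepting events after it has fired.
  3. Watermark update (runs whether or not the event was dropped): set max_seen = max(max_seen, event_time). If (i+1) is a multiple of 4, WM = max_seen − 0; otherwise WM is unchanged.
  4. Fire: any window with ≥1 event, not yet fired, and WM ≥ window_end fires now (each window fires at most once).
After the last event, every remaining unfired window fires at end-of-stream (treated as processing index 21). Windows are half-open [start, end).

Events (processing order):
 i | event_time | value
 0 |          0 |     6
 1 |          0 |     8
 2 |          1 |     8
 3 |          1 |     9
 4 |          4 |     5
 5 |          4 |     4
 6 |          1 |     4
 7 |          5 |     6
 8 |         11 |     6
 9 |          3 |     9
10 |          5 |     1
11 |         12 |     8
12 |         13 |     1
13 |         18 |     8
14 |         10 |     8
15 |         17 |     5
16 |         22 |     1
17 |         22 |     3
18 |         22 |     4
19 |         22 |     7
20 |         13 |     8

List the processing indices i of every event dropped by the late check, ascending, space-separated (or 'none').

20

i=0 t=0 v=6: → [0,3); WM=−∞
i=1 t=0 v=8: → [0,3); WM=−∞
i=2 t=1 v=8: → [0,4); WM=−∞
i=3 t=1 v=9: → [0,4); WM=1
i=4 t=4 v=5: → [4,7); WM=1
i=5 t=4 v=4: → [4,7); WM=1
i=6 t=1 v=4: → [0,4); WM=1
i=7 t=5 v=6: → [4,8); WM=5
i=8 t=11 v=6: → [11,14); WM=5
i=9 t=3 v=9: → [0,8); WM=5
i=10 t=5 v=1: → [0,8); WM=5
i=11 t=12 v=8: → [11,15); WM=12
i=12 t=13 v=1: → [11,16); WM=12
i=13 t=18 v=8: → [18,21); WM=12
i=14 t=10 v=8: → [10,16); WM=12
i=15 t=17 v=5: → [17,21); WM=18
i=16 t=22 v=1: → [22,25); WM=18
i=17 t=22 v=3: → [22,25); WM=18
i=18 t=22 v=4: → [22,25); WM=18
i=19 t=22 v=7: → [22,25); WM=22
i=20 t=13 v=8: DROP (t<22-2); WM=22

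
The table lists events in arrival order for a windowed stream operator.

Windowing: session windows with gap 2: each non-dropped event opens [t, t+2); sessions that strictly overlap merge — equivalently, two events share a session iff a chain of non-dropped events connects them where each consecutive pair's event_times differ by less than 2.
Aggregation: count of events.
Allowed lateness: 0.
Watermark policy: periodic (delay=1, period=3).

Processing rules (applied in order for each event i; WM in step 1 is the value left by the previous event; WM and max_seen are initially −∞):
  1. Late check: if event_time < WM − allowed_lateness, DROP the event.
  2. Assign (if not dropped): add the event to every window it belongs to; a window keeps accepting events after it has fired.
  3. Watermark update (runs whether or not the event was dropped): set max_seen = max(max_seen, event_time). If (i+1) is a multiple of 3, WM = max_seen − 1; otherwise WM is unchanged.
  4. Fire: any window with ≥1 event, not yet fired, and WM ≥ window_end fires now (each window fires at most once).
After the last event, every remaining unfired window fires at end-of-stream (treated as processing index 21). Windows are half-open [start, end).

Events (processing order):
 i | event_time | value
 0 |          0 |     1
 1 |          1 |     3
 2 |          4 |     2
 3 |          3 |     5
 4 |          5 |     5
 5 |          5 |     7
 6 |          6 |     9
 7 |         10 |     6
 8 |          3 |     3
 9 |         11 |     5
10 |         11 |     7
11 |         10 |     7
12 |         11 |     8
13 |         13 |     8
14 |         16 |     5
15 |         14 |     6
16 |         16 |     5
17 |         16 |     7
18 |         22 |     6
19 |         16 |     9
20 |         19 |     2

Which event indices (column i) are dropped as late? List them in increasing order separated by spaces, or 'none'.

i=0 t=0 v=1: → [0,2); WM=−∞
i=1 t=1 v=3: → [0,3); WM=−∞
i=2 t=4 v=2: → [4,6); WM=3
i=3 t=3 v=5: → [3,6); WM=3
i=4 t=5 v=5: → [3,7); WM=3
i=5 t=5 v=7: → [3,7); WM=4
i=6 t=6 v=9: → [3,8); WM=4
i=7 t=10 v=6: → [10,12); WM=4
i=8 t=3 v=3: DROP (t<4-0); WM=9
i=9 t=11 v=5: → [10,13); WM=9
i=10 t=11 v=7: → [10,13); WM=9
i=11 t=10 v=7: → [10,13); WM=10
i=12 t=11 v=8: → [10,13); WM=10
i=13 t=13 v=8: → [13,15); WM=10
i=14 t=16 v=5: → [16,18); WM=15
i=15 t=14 v=6: DROP (t<15-0); WM=15
i=16 t=16 v=5: → [16,18); WM=15
i=17 t=16 v=7: → [16,18); WM=15
i=18 t=22 v=6: → [22,24); WM=15
i=19 t=16 v=9: → [16,18); WM=15
i=20 t=19 v=2: → [19,21); WM=21

8 15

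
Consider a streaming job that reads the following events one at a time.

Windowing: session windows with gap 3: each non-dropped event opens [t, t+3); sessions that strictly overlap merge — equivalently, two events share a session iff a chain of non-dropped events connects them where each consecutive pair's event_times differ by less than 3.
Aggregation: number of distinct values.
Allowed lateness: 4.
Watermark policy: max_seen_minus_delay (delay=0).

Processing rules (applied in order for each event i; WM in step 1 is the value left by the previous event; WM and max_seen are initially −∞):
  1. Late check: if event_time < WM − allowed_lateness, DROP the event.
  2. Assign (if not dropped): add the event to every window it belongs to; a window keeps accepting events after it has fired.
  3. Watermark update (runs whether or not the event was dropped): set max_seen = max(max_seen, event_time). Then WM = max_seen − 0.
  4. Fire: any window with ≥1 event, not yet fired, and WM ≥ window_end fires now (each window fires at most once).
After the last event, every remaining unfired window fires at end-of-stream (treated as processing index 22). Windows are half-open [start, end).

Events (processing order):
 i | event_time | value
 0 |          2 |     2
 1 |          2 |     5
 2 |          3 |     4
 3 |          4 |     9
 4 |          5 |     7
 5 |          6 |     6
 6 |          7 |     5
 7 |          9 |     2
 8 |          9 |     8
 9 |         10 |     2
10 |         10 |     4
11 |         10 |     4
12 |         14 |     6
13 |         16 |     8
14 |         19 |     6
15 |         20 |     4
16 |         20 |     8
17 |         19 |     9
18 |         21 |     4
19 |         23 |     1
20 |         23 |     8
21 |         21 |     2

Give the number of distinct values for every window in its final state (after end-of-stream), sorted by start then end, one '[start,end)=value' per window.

[2,13)=7 [14,19)=2 [19,26)=6

i=0 t=2 v=2: → [2,5); WM=2
i=1 t=2 v=5: → [2,5); WM=2
i=2 t=3 v=4: → [2,6); WM=3
i=3 t=4 v=9: → [2,7); WM=4
i=4 t=5 v=7: → [2,8); WM=5
i=5 t=6 v=6: → [2,9); WM=6
i=6 t=7 v=5: → [2,10); WM=7
i=7 t=9 v=2: → [2,12); WM=9
i=8 t=9 v=8: → [2,12); WM=9
i=9 t=10 v=2: → [2,13); WM=10
i=10 t=10 v=4: → [2,13); WM=10
i=11 t=10 v=4: → [2,13); WM=10
i=12 t=14 v=6: → [14,17); WM=14
i=13 t=16 v=8: → [14,19); WM=16
i=14 t=19 v=6: → [19,22); WM=19
i=15 t=20 v=4: → [19,23); WM=20
i=16 t=20 v=8: → [19,23); WM=20
i=17 t=19 v=9: → [19,23); WM=20
i=18 t=21 v=4: → [19,24); WM=21
i=19 t=23 v=1: → [19,26); WM=23
i=20 t=23 v=8: → [19,26); WM=23
i=21 t=21 v=2: → [19,26); WM=23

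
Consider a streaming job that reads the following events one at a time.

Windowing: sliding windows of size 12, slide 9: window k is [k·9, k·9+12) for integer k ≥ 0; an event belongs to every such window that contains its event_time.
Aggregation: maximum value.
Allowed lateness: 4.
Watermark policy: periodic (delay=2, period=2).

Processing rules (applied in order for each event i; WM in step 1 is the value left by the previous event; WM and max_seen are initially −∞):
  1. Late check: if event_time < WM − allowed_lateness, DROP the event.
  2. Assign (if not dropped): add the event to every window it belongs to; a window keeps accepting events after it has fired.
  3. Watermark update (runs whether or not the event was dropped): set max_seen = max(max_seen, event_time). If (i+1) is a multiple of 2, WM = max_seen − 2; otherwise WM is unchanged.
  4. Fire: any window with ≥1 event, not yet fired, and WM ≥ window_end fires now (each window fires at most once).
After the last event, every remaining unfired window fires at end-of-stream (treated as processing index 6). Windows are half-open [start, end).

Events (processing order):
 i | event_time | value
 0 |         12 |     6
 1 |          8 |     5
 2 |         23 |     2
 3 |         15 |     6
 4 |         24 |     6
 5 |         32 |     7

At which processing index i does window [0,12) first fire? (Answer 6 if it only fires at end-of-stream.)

3

i=0 t=12 v=6: → [9,21); WM=−∞
i=1 t=8 v=5: → [0,12); WM=10
i=2 t=23 v=2: → [18,30); WM=10
i=3 t=15 v=6: → [9,21); WM=21; [0,12) fires=5 [9,21) fires=6
i=4 t=24 v=6: → [18,30); WM=21
i=5 t=32 v=7: → [27,39); WM=30; [18,30) fires=6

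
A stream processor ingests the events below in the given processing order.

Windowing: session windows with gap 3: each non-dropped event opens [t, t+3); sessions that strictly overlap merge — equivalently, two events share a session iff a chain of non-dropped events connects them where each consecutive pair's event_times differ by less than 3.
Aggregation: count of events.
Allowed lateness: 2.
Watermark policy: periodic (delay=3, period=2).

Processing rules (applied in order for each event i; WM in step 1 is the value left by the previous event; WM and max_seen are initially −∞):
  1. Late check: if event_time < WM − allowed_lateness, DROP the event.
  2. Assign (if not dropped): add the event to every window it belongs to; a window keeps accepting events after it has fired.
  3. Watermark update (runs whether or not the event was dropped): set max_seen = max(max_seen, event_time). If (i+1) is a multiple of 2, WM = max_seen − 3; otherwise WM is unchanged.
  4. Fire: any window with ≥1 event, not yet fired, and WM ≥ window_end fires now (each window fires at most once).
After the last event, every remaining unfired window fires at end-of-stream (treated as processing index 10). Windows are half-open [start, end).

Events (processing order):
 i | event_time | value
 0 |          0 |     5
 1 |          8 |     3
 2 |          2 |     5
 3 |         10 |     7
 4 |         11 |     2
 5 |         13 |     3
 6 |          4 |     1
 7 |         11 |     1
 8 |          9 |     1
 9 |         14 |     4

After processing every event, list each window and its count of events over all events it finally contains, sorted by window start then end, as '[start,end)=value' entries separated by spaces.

i=0 t=0 v=5: → [0,3); WM=−∞
i=1 t=8 v=3: → [8,11); WM=5
i=2 t=2 v=5: DROP (t<5-2); WM=5
i=3 t=10 v=7: → [8,13); WM=7
i=4 t=11 v=2: → [8,14); WM=7
i=5 t=13 v=3: → [8,16); WM=10
i=6 t=4 v=1: DROP (t<10-2); WM=10
i=7 t=11 v=1: → [8,16); WM=10
i=8 t=9 v=1: → [8,16); WM=10
i=9 t=14 v=4: → [8,17); WM=11

[0,3)=1 [8,17)=7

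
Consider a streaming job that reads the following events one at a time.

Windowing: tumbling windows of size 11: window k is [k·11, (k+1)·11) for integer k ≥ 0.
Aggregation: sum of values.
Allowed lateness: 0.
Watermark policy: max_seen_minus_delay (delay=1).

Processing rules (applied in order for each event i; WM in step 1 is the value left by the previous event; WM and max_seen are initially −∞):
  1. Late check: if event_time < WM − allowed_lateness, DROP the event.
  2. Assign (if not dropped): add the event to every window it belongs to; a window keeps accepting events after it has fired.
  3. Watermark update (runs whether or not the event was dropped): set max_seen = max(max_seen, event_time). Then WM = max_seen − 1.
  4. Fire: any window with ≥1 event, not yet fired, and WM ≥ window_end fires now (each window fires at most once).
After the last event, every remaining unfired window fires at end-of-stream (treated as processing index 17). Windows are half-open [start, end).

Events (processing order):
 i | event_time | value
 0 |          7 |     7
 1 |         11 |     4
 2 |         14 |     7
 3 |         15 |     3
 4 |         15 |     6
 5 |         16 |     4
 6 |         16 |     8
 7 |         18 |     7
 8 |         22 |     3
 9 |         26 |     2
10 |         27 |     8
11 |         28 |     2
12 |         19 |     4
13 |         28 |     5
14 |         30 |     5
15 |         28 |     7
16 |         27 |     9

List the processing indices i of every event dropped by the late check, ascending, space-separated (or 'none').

i=0 t=7 v=7: → [0,11); WM=6
i=1 t=11 v=4: → [11,22); WM=10
i=2 t=14 v=7: → [11,22); WM=13; [0,11) fires=7
i=3 t=15 v=3: → [11,22); WM=14
i=4 t=15 v=6: → [11,22); WM=14
i=5 t=16 v=4: → [11,22); WM=15
i=6 t=16 v=8: → [11,22); WM=15
i=7 t=18 v=7: → [11,22); WM=17
i=8 t=22 v=3: → [22,33); WM=21
i=9 t=26 v=2: → [22,33); WM=25; [11,22) fires=39
i=10 t=27 v=8: → [22,33); WM=26
i=11 t=28 v=2: → [22,33); WM=27
i=12 t=19 v=4: DROP (t<27-0); WM=27
i=13 t=28 v=5: → [22,33); WM=27
i=14 t=30 v=5: → [22,33); WM=29
i=15 t=28 v=7: DROP (t<29-0); WM=29
i=16 t=27 v=9: DROP (t<29-0); WM=29

12 15 16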